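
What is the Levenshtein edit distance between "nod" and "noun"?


Word 1: "nod" (length 3)
Word 2: "noun" (length 4)
One optimal edit sequence (insert/delete/substitute each cost 1):
  1. keep 'n'
  2. keep 'o'
  3. insert 'u'  (+1)
  4. substitute 'd' -> 'n'  (+1)
Total edit operations: 2
Edit distance = 2


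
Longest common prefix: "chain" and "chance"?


Word 1: "chain"
Word 2: "chance"
Comparing from start:
  Pos 0: 'c' == 'c'
  Pos 1: 'h' == 'h'
  Pos 2: 'a' == 'a'
  Pos 3: 'i' != 'n' (stop)
LCP = "cha" (length 3)


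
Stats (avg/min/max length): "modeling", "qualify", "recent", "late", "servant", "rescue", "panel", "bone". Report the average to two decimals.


Lengths: "modeling"=8, "qualify"=7, "recent"=6, "late"=4, "servant"=7, "rescue"=6, "panel"=5, "bone"=4
Sum = 47, Count = 8
Average = 47/8 = 5.88
= avg=5.88, min=4, max=8


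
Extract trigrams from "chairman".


Word: "chairman" (length 8)
Number of trigrams = 8 - 3 + 1 = 6
  Position 0: "cha"
  Position 1: "hai"
  Position 2: "air"
  Position 3: "irm"
  Position 4: "rma"
  Position 5: "man"
Trigrams = "cha", "hai", "air", "irm", "rma", "man"


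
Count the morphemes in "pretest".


Word: "pretest"
Morphemes: pre- | test
Each morpheme carries meaning
= 2 morphemes


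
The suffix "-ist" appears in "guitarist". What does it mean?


Suffix: -ist
Example: guitarist = guitar + -ist
Meaning = one who practices


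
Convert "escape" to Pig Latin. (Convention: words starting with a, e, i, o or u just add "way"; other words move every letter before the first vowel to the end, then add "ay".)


Word: "escape"
Starts with vowel → add 'way'
Pig Latin = "escapeway"


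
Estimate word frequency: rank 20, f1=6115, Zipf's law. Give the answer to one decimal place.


Zipf's law: f(r) = f(1) / r
f(1) = 6115
f(20) = 6115 / 20
= 305.8 occurrences


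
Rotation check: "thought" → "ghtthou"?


Word: "thought", Candidate: "ghtthou"
Method: check if candidate is substring of word+word
"thoughtthought" contains "ghtthou"? Yes
Is rotation = Yes


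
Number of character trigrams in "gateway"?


Word: "gateway" (length 7)
Number of 3-grams = length - 3 + 1 = 7 - 3 + 1
= 5


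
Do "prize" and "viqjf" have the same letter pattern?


Pattern of "prize": [0, 1, 2, 3, 4]
Pattern of "viqjf": [0, 1, 2, 3, 4]
Patterns match
Same pattern = Yes


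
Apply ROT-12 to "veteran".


Word: "veteran"
Shift: 12
Each letter → (letter + shift) mod 26:
  'v' (21) + 12 = 7 → 'h'
  'e' (4) + 12 = 16 → 'q'
  't' (19) + 12 = 5 → 'f'
  'e' (4) + 12 = 16 → 'q'
  'r' (17) + 12 = 3 → 'd'
  'a' (0) + 12 = 12 → 'm'
  'n' (13) + 12 = 25 → 'z'
Result = "hqfqdmz"


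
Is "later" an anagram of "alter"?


Word 1: "alter" → sorted: aelrt
Word 2: "later" → sorted: aelrt
Same letters? aelrt == aelrt
Anagram = Yes


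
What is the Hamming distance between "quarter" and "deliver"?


Comparing character by character (same length = 7):
  Pos 0: 'q' vs 'd' !=
  Pos 1: 'u' vs 'e' !=
  Pos 2: 'a' vs 'l' !=
  Pos 3: 'r' vs 'i' !=
  Pos 4: 't' vs 'v' !=
  Pos 5: 'e' vs 'e' =
  Pos 6: 'r' vs 'r' =
Hamming distance = 5


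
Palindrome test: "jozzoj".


Word: "jozzoj"
Reversed: "jozzoj"
Forward == Backward? jozzoj == jozzoj
Palindrome = Yes


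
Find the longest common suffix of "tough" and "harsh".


Word 1: "tough"
Word 2: "harsh"
Comparing from end:
  Pos -1: 'h' == 'h'
  Pos -2: 'g' != 's' (stop)
LCS = "h" (length 1)


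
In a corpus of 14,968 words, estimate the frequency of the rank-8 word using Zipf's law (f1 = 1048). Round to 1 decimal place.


Zipf's law: f(r) = f(1) / r
f(1) = 1048
f(8) = 1048 / 8
= 131.0 occurrences


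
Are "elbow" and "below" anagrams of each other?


Word 1: "elbow" → sorted: below
Word 2: "below" → sorted: below
Same letters? below == below
Anagram = Yes


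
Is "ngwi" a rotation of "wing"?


Word: "wing", Candidate: "ngwi"
Method: check if candidate is substring of word+word
"wingwing" contains "ngwi"? Yes
Is rotation = Yes


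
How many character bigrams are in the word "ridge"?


Word: "ridge" (length 5)
Number of 2-grams = length - 2 + 1 = 5 - 2 + 1
= 4


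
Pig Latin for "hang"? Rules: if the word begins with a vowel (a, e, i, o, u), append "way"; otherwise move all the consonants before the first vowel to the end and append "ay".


Word: "hang"
Starts with consonant(s) → move to end, add 'ay'
Consonant cluster: "h"
Pig Latin = "anghay"


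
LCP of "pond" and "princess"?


Word 1: "pond"
Word 2: "princess"
Comparing from start:
  Pos 0: 'p' == 'p'
  Pos 1: 'o' != 'r' (stop)
LCP = "p" (length 1)


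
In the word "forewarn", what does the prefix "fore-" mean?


Prefix: fore-
As in: forewarn -> fore- + warn
Meaning = before


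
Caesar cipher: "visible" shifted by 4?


Word: "visible"
Shift: 4
Each letter → (letter + shift) mod 26:
  'v' (21) + 4 = 25 → 'z'
  'i' (8) + 4 = 12 → 'm'
  's' (18) + 4 = 22 → 'w'
  'i' (8) + 4 = 12 → 'm'
  'b' (1) + 4 = 5 → 'f'
  'l' (11) + 4 = 15 → 'p'
  'e' (4) + 4 = 8 → 'i'
Result = "zmwmfpi"


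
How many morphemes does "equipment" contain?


Word: "equipment"
Morphemes: equip / -ment
Each morpheme carries meaning
= 2 morphemes


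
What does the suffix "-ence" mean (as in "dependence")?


Suffix: -ence
Example: dependence (depend + -ence)
Meaning = state of


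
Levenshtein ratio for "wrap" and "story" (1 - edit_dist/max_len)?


Word 1: "wrap" (length 4)
Word 2: "story" (length 5)
One optimal edit sequence:
  1. insert 's'  (+1)
  2. substitute 'w' -> 't'  (+1)
  3. substitute 'r' -> 'o'  (+1)
  4. substitute 'a' -> 'r'  (+1)
  5. substitute 'p' -> 'y'  (+1)
Edit distance = 5
Max length = max(4, 5) = 5
Similarity = 1 - 5/5
= 0.0000


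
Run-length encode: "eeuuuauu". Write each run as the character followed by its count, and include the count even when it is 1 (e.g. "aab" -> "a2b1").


String: "eeuuuauu"
Scanning for consecutive runs:
  'e' x 2
  'u' x 3
  'a' x 1
  'u' x 2
RLE = "e2u3a1u2"


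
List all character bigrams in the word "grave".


Word: "grave" (length 5)
Number of bigrams = 5 - 2 + 1 = 4
  Position 0: "gr"
  Position 1: "ra"
  Position 2: "av"
  Position 3: "ve"
Bigrams = "gr", "ra", "av", "ve"


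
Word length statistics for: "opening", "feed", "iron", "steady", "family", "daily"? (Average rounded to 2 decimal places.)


Lengths: "opening"=7, "feed"=4, "iron"=4, "steady"=6, "family"=6, "daily"=5
Sum = 32, Count = 6
Average = 32/6 = 5.33
= avg=5.33, min=4, max=7


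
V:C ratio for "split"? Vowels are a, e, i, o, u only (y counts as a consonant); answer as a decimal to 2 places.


Word: "split"
Vowels (a,e,i,o,u): 1
Consonants: 4
Ratio = 1/4
= 0.25


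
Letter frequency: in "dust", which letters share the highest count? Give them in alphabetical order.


Word: "dust"
Letter counts:
  'd': 1
  's': 1
  't': 1
  'u': 1
Maximum count = 1
Most frequent = 'd', 's', 't', 'u' (1 time each)


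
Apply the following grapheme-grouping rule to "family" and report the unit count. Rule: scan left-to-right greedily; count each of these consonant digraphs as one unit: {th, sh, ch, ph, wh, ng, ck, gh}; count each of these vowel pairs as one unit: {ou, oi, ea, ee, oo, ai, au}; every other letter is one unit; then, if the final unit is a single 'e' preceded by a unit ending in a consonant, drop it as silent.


Word: "family" (6 letters)
Left-to-right scan:
  [1] 'f' (letter)
  [2] 'a' (letter)
  [3] 'm' (letter)
  [4] 'i' (letter)
  [5] 'l' (letter)
  [6] 'y' (letter)
Units from scan: 6
Sound units = 6 units


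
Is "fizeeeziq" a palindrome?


Word: "fizeeeziq"
Reversed: "qizeeezif"
Forward == Backward? fizeeeziq != qizeeezif
Palindrome = No


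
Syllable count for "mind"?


Word: "mind"
Syllable breakdown: mind
Counting: 1 part
= 1 syllable


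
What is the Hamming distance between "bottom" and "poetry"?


Comparing character by character (same length = 6):
  Pos 0: 'b' vs 'p' !=
  Pos 1: 'o' vs 'o' =
  Pos 2: 't' vs 'e' !=
  Pos 3: 't' vs 't' =
  Pos 4: 'o' vs 'r' !=
  Pos 5: 'm' vs 'y' !=
Hamming distance = 4


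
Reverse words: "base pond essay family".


Original: "base pond essay family"
Words (1..n): base | pond | essay | family
Reversed (n..1): family | essay | pond | base
Result = "family essay pond base"


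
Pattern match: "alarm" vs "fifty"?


Pattern of "alarm": [0, 1, 0, 2, 3]
Pattern of "fifty": [0, 1, 0, 2, 3]
Patterns match
Same pattern = Yes


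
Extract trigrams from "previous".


Word: "previous" (length 8)
Number of trigrams = 8 - 3 + 1 = 6
  Position 0: "pre"
  Position 1: "rev"
  Position 2: "evi"
  Position 3: "vio"
  Position 4: "iou"
  Position 5: "ous"
Trigrams = "pre", "rev", "evi", "vio", "iou", "ous"


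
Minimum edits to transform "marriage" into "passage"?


Word 1: "marriage" (length 8)
Word 2: "passage" (length 7)
One optimal edit sequence (insert/delete/substitute each cost 1):
  1. substitute 'm' -> 'p'  (+1)
  2. keep 'a'
  3. delete 'r'  (+1)
  4. substitute 'r' -> 's'  (+1)
  5. substitute 'i' -> 's'  (+1)
  6. keep 'a'
  7. keep 'g'
  8. keep 'e'
Total edit operations: 4
Edit distance = 4


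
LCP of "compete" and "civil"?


Word 1: "compete"
Word 2: "civil"
Comparing from start:
  Pos 0: 'c' == 'c'
  Pos 1: 'o' != 'i' (stop)
LCP = "c" (length 1)


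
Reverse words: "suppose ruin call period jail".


Original: "suppose ruin call period jail"
Words (1..n): suppose | ruin | call | period | jail
Reversed (n..1): jail | period | call | ruin | suppose
Result = "jail period call ruin suppose"


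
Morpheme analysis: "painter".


Word: "painter"
Morphemes: paint | -er
Each morpheme carries meaning
= 2 morphemes


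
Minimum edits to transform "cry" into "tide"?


Word 1: "cry" (length 3)
Word 2: "tide" (length 4)
One optimal edit sequence (insert/delete/substitute each cost 1):
  1. insert 't'  (+1)
  2. substitute 'c' -> 'i'  (+1)
  3. substitute 'r' -> 'd'  (+1)
  4. substitute 'y' -> 'e'  (+1)
Total edit operations: 4
Edit distance = 4


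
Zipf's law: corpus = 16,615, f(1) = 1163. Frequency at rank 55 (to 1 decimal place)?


Zipf's law: f(r) = f(1) / r
f(1) = 1163
f(55) = 1163 / 55
= 21.1 occurrences


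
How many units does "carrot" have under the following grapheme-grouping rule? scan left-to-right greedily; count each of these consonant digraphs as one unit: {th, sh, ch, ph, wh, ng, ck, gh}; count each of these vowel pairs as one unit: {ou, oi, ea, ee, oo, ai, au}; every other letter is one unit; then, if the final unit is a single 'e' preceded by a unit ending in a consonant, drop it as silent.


Word: "carrot" (6 letters)
Left-to-right scan:
  (1) 'c' (letter)
  (2) 'a' (letter)
  (3) 'r' (letter)
  (4) 'r' (letter)
  (5) 'o' (letter)
  (6) 't' (letter)
Units from scan: 6
Sound units = 6 units


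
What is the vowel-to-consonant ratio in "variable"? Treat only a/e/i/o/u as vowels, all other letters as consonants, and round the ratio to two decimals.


Word: "variable"
Vowels (a,e,i,o,u): 4
Consonants: 4
Ratio = 4/4
= 1.00


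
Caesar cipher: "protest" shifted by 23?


Word: "protest"
Shift: 23
Each letter → (letter + shift) mod 26:
  'p' (15) + 23 = 12 → 'm'
  'r' (17) + 23 = 14 → 'o'
  'o' (14) + 23 = 11 → 'l'
  't' (19) + 23 = 16 → 'q'
  'e' (4) + 23 = 1 → 'b'
  's' (18) + 23 = 15 → 'p'
  't' (19) + 23 = 16 → 'q'
Result = "molqbpq"


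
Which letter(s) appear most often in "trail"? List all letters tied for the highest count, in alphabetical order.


Word: "trail"
Letter counts:
  'a': 1
  'i': 1
  'l': 1
  'r': 1
  't': 1
Maximum count = 1
Most frequent = 'a', 'i', 'l', 'r', 't' (1 time each)


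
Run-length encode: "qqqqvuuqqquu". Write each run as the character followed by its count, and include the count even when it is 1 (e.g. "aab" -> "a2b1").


String: "qqqqvuuqqquu"
Scanning for consecutive runs:
  'q' x 4
  'v' x 1
  'u' x 2
  'q' x 3
  'u' x 2
RLE = "q4v1u2q3u2"


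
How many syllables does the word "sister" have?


Word: "sister"
Syllable breakdown: sis | ter
Counting: 2 parts
= 2 syllables


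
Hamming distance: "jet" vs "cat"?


Comparing character by character (same length = 3):
  Pos 0: 'j' vs 'c' !=
  Pos 1: 'e' vs 'a' !=
  Pos 2: 't' vs 't' =
Hamming distance = 2


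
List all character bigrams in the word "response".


Word: "response" (length 8)
Number of bigrams = 8 - 2 + 1 = 7
  Position 0: "re"
  Position 1: "es"
  Position 2: "sp"
  Position 3: "po"
  Position 4: "on"
  Position 5: "ns"
  Position 6: "se"
Bigrams = "re", "es", "sp", "po", "on", "ns", "se"


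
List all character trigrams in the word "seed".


Word: "seed" (length 4)
Number of trigrams = 4 - 3 + 1 = 2
  Position 0: "see"
  Position 1: "eed"
Trigrams = "see", "eed"


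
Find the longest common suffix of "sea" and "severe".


Word 1: "sea"
Word 2: "severe"
Comparing from end:
  Pos -1: 'a' != 'e' (stop)
LCS = "" (length 0)


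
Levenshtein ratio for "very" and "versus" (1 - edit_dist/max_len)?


Word 1: "very" (length 4)
Word 2: "versus" (length 6)
One optimal edit sequence:
  1. keep 'v'
  2. keep 'e'
  3. keep 'r'
  4. insert 's'  (+1)
  5. insert 'u'  (+1)
  6. substitute 'y' -> 's'  (+1)
Edit distance = 3
Max length = max(4, 6) = 6
Similarity = 1 - 3/6
= 0.5000


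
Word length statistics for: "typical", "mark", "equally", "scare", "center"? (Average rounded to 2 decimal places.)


Lengths: "typical"=7, "mark"=4, "equally"=7, "scare"=5, "center"=6
Sum = 29, Count = 5
Average = 29/5 = 5.80
= avg=5.80, min=4, max=7


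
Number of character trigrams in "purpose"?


Word: "purpose" (length 7)
Number of 3-grams = length - 3 + 1 = 7 - 3 + 1
= 5


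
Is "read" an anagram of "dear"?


Word 1: "dear" → sorted: ader
Word 2: "read" → sorted: ader
Same letters? ader == ader
Anagram = Yes


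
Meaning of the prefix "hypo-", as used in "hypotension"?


Prefix: hypo-
Example: hypotension (hypo- + tension)
Meaning = under / below normal


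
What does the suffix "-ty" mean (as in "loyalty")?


Suffix: -ty
As in: loyalty -> loyal + -ty
Meaning = quality of


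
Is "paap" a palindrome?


Word: "paap"
Reversed: "paap"
Forward == Backward? paap == paap
Palindrome = Yes


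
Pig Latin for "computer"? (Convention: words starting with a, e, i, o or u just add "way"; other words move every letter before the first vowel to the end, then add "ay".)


Word: "computer"
Starts with consonant(s) → move to end, add 'ay'
Consonant cluster: "c"
Pig Latin = "omputercay"


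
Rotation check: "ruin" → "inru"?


Word: "ruin", Candidate: "inru"
Method: check if candidate is substring of word+word
"ruinruin" contains "inru"? Yes
Is rotation = Yes


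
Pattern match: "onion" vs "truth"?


Pattern of "onion": [0, 1, 2, 0, 1]
Pattern of "truth": [0, 1, 2, 0, 3]
Patterns do not match
Same pattern = No


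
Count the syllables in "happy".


Word: "happy"
Syllable breakdown: hap / py
Counting: 2 parts
= 2 syllables


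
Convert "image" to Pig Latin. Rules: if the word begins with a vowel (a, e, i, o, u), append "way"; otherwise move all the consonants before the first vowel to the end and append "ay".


Word: "image"
Starts with vowel → add 'way'
Pig Latin = "imageway"


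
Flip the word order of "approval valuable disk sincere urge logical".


Original: "approval valuable disk sincere urge logical"
Words (1..n): approval | valuable | disk | sincere | urge | logical
Reversed (n..1): logical | urge | sincere | disk | valuable | approval
Result = "logical urge sincere disk valuable approval"


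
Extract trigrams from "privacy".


Word: "privacy" (length 7)
Number of trigrams = 7 - 3 + 1 = 5
  Position 0: "pri"
  Position 1: "riv"
  Position 2: "iva"
  Position 3: "vac"
  Position 4: "acy"
Trigrams = "pri", "riv", "iva", "vac", "acy"


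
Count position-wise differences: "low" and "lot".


Comparing character by character (same length = 3):
  Pos 0: 'l' vs 'l' =
  Pos 1: 'o' vs 'o' =
  Pos 2: 'w' vs 't' !=
Hamming distance = 1


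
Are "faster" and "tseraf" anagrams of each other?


Word 1: "faster" → sorted: aefrst
Word 2: "tseraf" → sorted: aefrst
Same letters? aefrst == aefrst
Anagram = Yes


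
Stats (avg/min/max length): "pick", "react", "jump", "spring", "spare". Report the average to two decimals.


Lengths: "pick"=4, "react"=5, "jump"=4, "spring"=6, "spare"=5
Sum = 24, Count = 5
Average = 24/5 = 4.80
= avg=4.80, min=4, max=6


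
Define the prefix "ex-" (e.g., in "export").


Prefix: ex-
Example: export (ex- + port)
Meaning = out / former


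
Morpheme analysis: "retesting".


Word: "retesting"
Morphemes: re- + test + -ing
Each morpheme carries meaning
= 3 morphemes


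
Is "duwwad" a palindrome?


Word: "duwwad"
Reversed: "dawwud"
Forward == Backward? duwwad != dawwud
Palindrome = No


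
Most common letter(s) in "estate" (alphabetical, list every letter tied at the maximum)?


Word: "estate"
Letter counts:
  'a': 1
  'e': 2
  's': 1
  't': 2
Maximum count = 2
Most frequent = 'e', 't' (2 times each)


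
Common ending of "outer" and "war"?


Word 1: "outer"
Word 2: "war"
Comparing from end:
  Pos -1: 'r' == 'r'
  Pos -2: 'e' != 'a' (stop)
LCS = "r" (length 1)


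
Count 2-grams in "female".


Word: "female" (length 6)
Number of 2-grams = length - 2 + 1 = 6 - 2 + 1
= 5


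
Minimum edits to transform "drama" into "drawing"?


Word 1: "drama" (length 5)
Word 2: "drawing" (length 7)
One optimal edit sequence (insert/delete/substitute each cost 1):
  1. keep 'd'
  2. keep 'r'
  3. keep 'a'
  4. insert 'w'  (+1)
  5. insert 'i'  (+1)
  6. substitute 'm' -> 'n'  (+1)
  7. substitute 'a' -> 'g'  (+1)
Total edit operations: 4
Edit distance = 4


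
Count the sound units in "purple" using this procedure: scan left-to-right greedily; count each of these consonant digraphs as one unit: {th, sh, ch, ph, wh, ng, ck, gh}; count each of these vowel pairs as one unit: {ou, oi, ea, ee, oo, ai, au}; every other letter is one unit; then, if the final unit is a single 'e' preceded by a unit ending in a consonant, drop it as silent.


Word: "purple" (6 letters)
Left-to-right scan:
  1. 'p' (letter)
  2. 'u' (letter)
  3. 'r' (letter)
  4. 'p' (letter)
  5. 'l' (letter)
  6. 'e' (letter)
Units from scan: 6
Final unit is 'e' after a consonant -> drop as silent (-1)
Sound units = 5 units


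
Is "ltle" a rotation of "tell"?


Word: "tell", Candidate: "ltle"
Method: check if candidate is substring of word+word
"telltell" contains "ltle"? No
Is rotation = No


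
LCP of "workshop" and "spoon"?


Word 1: "workshop"
Word 2: "spoon"
Comparing from start:
  Pos 0: 'w' != 's' (stop)
LCP = "" (length 0)


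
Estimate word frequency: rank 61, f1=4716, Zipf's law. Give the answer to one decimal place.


Zipf's law: f(r) = f(1) / r
f(1) = 4716
f(61) = 4716 / 61
= 77.3 occurrences


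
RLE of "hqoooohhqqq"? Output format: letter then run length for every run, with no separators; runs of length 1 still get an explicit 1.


String: "hqoooohhqqq"
Scanning for consecutive runs:
  'h' x 1
  'q' x 1
  'o' x 4
  'h' x 2
  'q' x 3
RLE = "h1q1o4h2q3"


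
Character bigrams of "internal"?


Word: "internal" (length 8)
Number of bigrams = 8 - 2 + 1 = 7
  Position 0: "in"
  Position 1: "nt"
  Position 2: "te"
  Position 3: "er"
  Position 4: "rn"
  Position 5: "na"
  Position 6: "al"
Bigrams = "in", "nt", "te", "er", "rn", "na", "al"


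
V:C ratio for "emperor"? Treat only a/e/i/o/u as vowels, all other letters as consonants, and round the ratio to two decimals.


Word: "emperor"
Vowels (a,e,i,o,u): 3
Consonants: 4
Ratio = 3/4
= 0.75


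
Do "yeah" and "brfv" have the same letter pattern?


Pattern of "yeah": [0, 1, 2, 3]
Pattern of "brfv": [0, 1, 2, 3]
Patterns match
Same pattern = Yes


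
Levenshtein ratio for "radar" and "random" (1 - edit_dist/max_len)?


Word 1: "radar" (length 5)
Word 2: "random" (length 6)
One optimal edit sequence:
  1. keep 'r'
  2. keep 'a'
  3. insert 'n'  (+1)
  4. keep 'd'
  5. substitute 'a' -> 'o'  (+1)
  6. substitute 'r' -> 'm'  (+1)
Edit distance = 3
Max length = max(5, 6) = 6
Similarity = 1 - 3/6
= 0.5000


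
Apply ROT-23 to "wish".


Word: "wish"
Shift: 23
Each letter → (letter + shift) mod 26:
  'w' (22) + 23 = 19 → 't'
  'i' (8) + 23 = 5 → 'f'
  's' (18) + 23 = 15 → 'p'
  'h' (7) + 23 = 4 → 'e'
Result = "tfpe"


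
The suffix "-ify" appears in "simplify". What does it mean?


Suffix: -ify
As in: simplify -> simple + -ify, with a spelling change
Meaning = to make


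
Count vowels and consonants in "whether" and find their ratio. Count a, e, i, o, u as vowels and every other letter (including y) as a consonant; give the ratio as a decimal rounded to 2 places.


Word: "whether"
Vowels (a,e,i,o,u): 2
Consonants: 5
Ratio = 2/5
= 0.40


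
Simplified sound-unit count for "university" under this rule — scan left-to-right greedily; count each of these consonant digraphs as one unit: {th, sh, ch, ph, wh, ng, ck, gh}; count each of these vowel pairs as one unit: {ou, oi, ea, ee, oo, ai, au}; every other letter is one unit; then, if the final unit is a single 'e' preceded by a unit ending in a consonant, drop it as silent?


Word: "university" (10 letters)
Left-to-right scan:
  (1) 'u' (letter)
  (2) 'n' (letter)
  (3) 'i' (letter)
  (4) 'v' (letter)
  (5) 'e' (letter)
  (6) 'r' (letter)
  (7) 's' (letter)
  (8) 'i' (letter)
  (9) 't' (letter)
  (10) 'y' (letter)
Units from scan: 10
Sound units = 10 units


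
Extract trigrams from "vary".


Word: "vary" (length 4)
Number of trigrams = 4 - 3 + 1 = 2
  Position 0: "var"
  Position 1: "ary"
Trigrams = "var", "ary"


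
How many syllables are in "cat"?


Word: "cat"
Syllable breakdown: cat
Counting: 1 part
= 1 syllable


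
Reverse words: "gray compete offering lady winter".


Original: "gray compete offering lady winter"
Words (1..n): gray | compete | offering | lady | winter
Reversed (n..1): winter | lady | offering | compete | gray
Result = "winter lady offering compete gray"


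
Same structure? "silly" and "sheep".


Pattern of "silly": [0, 1, 2, 2, 3]
Pattern of "sheep": [0, 1, 2, 2, 3]
Patterns match
Same pattern = Yes


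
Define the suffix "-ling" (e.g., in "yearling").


Suffix: -ling
Example: yearling (year + -ling)
Meaning = small / young


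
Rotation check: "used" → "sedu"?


Word: "used", Candidate: "sedu"
Method: check if candidate is substring of word+word
"usedused" contains "sedu"? Yes
Is rotation = Yes


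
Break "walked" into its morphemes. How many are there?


Word: "walked"
Morphemes: walk / -ed
Each morpheme carries meaning
= 2 morphemes


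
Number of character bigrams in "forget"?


Word: "forget" (length 6)
Number of 2-grams = length - 2 + 1 = 6 - 2 + 1
= 5


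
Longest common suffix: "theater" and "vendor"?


Word 1: "theater"
Word 2: "vendor"
Comparing from end:
  Pos -1: 'r' == 'r'
  Pos -2: 'e' != 'o' (stop)
LCS = "r" (length 1)


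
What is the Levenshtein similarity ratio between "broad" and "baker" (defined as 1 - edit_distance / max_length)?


Word 1: "broad" (length 5)
Word 2: "baker" (length 5)
One optimal edit sequence:
  1. keep 'b'
  2. substitute 'r' -> 'a'  (+1)
  3. substitute 'o' -> 'k'  (+1)
  4. substitute 'a' -> 'e'  (+1)
  5. substitute 'd' -> 'r'  (+1)
Edit distance = 4
Max length = max(5, 5) = 5
Similarity = 1 - 4/5
= 0.2000


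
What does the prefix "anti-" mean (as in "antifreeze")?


Prefix: anti-
As in: antifreeze -> anti- + freeze
Meaning = against


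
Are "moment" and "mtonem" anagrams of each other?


Word 1: "moment" → sorted: emmnot
Word 2: "mtonem" → sorted: emmnot
Same letters? emmnot == emmnot
Anagram = Yes


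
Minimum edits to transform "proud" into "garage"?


Word 1: "proud" (length 5)
Word 2: "garage" (length 6)
One optimal edit sequence (insert/delete/substitute each cost 1):
  1. insert 'g'  (+1)
  2. substitute 'p' -> 'a'  (+1)
  3. keep 'r'
  4. substitute 'o' -> 'a'  (+1)
  5. substitute 'u' -> 'g'  (+1)
  6. substitute 'd' -> 'e'  (+1)
Total edit operations: 5
Edit distance = 5


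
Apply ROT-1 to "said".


Word: "said"
Shift: 1
Each letter → (letter + shift) mod 26:
  's' (18) + 1 = 19 → 't'
  'a' (0) + 1 = 1 → 'b'
  'i' (8) + 1 = 9 → 'j'
  'd' (3) + 1 = 4 → 'e'
Result = "tbje"


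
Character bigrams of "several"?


Word: "several" (length 7)
Number of bigrams = 7 - 2 + 1 = 6
  Position 0: "se"
  Position 1: "ev"
  Position 2: "ve"
  Position 3: "er"
  Position 4: "ra"
  Position 5: "al"
Bigrams = "se", "ev", "ve", "er", "ra", "al"


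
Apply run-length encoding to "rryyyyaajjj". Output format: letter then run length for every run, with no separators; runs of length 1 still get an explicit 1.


String: "rryyyyaajjj"
Scanning for consecutive runs:
  'r' x 2
  'y' x 4
  'a' x 2
  'j' x 3
RLE = "r2y4a2j3"


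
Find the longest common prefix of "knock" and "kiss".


Word 1: "knock"
Word 2: "kiss"
Comparing from start:
  Pos 0: 'k' == 'k'
  Pos 1: 'n' != 'i' (stop)
LCP = "k" (length 1)


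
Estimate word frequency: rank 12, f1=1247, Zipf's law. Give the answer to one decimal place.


Zipf's law: f(r) = f(1) / r
f(1) = 1247
f(12) = 1247 / 12
= 103.9 occurrences


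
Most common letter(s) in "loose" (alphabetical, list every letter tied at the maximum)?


Word: "loose"
Letter counts:
  'e': 1
  'l': 1
  'o': 2
  's': 1
Maximum count = 2
Most frequent = 'o' (2 times each)


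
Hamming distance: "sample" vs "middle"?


Comparing character by character (same length = 6):
  Pos 0: 's' vs 'm' !=
  Pos 1: 'a' vs 'i' !=
  Pos 2: 'm' vs 'd' !=
  Pos 3: 'p' vs 'd' !=
  Pos 4: 'l' vs 'l' =
  Pos 5: 'e' vs 'e' =
Hamming distance = 4


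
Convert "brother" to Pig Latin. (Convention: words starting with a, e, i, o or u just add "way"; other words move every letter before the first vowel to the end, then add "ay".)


Word: "brother"
Starts with consonant(s) → move to end, add 'ay'
Consonant cluster: "br"
Pig Latin = "otherbray"


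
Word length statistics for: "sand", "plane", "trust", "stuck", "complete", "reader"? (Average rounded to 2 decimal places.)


Lengths: "sand"=4, "plane"=5, "trust"=5, "stuck"=5, "complete"=8, "reader"=6
Sum = 33, Count = 6
Average = 33/6 = 5.50
= avg=5.50, min=4, max=8


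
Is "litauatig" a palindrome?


Word: "litauatig"
Reversed: "gitauatil"
Forward == Backward? litauatig != gitauatil
Palindrome = No


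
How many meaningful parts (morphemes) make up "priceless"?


Word: "priceless"
Morphemes: price / -less
Each morpheme carries meaning
= 2 morphemes


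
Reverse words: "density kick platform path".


Original: "density kick platform path"
Words (1..n): density | kick | platform | path
Reversed (n..1): path | platform | kick | density
Result = "path platform kick density"


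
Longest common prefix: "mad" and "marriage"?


Word 1: "mad"
Word 2: "marriage"
Comparing from start:
  Pos 0: 'm' == 'm'
  Pos 1: 'a' == 'a'
  Pos 2: 'd' != 'r' (stop)
LCP = "ma" (length 2)


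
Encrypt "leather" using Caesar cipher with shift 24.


Word: "leather"
Shift: 24
Each letter → (letter + shift) mod 26:
  'l' (11) + 24 = 9 → 'j'
  'e' (4) + 24 = 2 → 'c'
  'a' (0) + 24 = 24 → 'y'
  't' (19) + 24 = 17 → 'r'
  'h' (7) + 24 = 5 → 'f'
  'e' (4) + 24 = 2 → 'c'
  'r' (17) + 24 = 15 → 'p'
Result = "jcyrfcp"


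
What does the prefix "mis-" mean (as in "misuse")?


Prefix: mis-
Example: misuse = mis- + use
Meaning = wrongly


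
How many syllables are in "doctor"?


Word: "doctor"
Syllable breakdown: doc-tor
Counting: 2 parts
= 2 syllables


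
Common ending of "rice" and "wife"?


Word 1: "rice"
Word 2: "wife"
Comparing from end:
  Pos -1: 'e' == 'e'
  Pos -2: 'c' != 'f' (stop)
LCS = "e" (length 1)


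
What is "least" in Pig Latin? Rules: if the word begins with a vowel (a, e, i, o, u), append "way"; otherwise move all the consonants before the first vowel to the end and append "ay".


Word: "least"
Starts with consonant(s) → move to end, add 'ay'
Consonant cluster: "l"
Pig Latin = "eastlay"


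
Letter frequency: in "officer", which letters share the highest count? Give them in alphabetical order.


Word: "officer"
Letter counts:
  'c': 1
  'e': 1
  'f': 2
  'i': 1
  'o': 1
  'r': 1
Maximum count = 2
Most frequent = 'f' (2 times each)


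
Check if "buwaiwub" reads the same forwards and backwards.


Word: "buwaiwub"
Reversed: "buwiawub"
Forward == Backward? buwaiwub != buwiawub
Palindrome = No


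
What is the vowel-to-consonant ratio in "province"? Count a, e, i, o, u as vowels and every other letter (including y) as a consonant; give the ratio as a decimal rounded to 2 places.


Word: "province"
Vowels (a,e,i,o,u): 3
Consonants: 5
Ratio = 3/5
= 0.60


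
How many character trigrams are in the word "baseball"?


Word: "baseball" (length 8)
Number of 3-grams = length - 3 + 1 = 8 - 3 + 1
= 6


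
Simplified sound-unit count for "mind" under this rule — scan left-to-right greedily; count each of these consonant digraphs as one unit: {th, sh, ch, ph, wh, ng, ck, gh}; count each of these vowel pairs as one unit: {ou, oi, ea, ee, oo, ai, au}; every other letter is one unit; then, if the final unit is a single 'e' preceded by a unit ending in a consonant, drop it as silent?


Word: "mind" (4 letters)
Left-to-right scan:
  (1) 'm' (letter)
  (2) 'i' (letter)
  (3) 'n' (letter)
  (4) 'd' (letter)
Units from scan: 4
Sound units = 4 units


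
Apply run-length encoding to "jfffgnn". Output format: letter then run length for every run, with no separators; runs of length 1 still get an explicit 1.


String: "jfffgnn"
Scanning for consecutive runs:
  'j' x 1
  'f' x 3
  'g' x 1
  'n' x 2
RLE = "j1f3g1n2"


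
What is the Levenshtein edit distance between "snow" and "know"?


Word 1: "snow" (length 4)
Word 2: "know" (length 4)
One optimal edit sequence (insert/delete/substitute each cost 1):
  1. substitute 's' -> 'k'  (+1)
  2. keep 'n'
  3. keep 'o'
  4. keep 'w'
Total edit operations: 1
Edit distance = 1


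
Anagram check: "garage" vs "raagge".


Word 1: "garage" → sorted: aaeggr
Word 2: "raagge" → sorted: aaeggr
Same letters? aaeggr == aaeggr
Anagram = Yes


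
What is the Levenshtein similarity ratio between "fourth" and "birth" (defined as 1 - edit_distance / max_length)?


Word 1: "fourth" (length 6)
Word 2: "birth" (length 5)
One optimal edit sequence:
  1. delete 'f'  (+1)
  2. substitute 'o' -> 'b'  (+1)
  3. substitute 'u' -> 'i'  (+1)
  4. keep 'r'
  5. keep 't'
  6. keep 'h'
Edit distance = 3
Max length = max(6, 5) = 6
Similarity = 1 - 3/6
= 0.5000


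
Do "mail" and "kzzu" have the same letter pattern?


Pattern of "mail": [0, 1, 2, 3]
Pattern of "kzzu": [0, 1, 1, 2]
Patterns do not match
Same pattern = No


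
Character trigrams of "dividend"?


Word: "dividend" (length 8)
Number of trigrams = 8 - 3 + 1 = 6
  Position 0: "div"
  Position 1: "ivi"
  Position 2: "vid"
  Position 3: "ide"
  Position 4: "den"
  Position 5: "end"
Trigrams = "div", "ivi", "vid", "ide", "den", "end"


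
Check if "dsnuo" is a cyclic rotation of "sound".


Word: "sound", Candidate: "dsnuo"
Method: check if candidate is substring of word+word
"soundsound" contains "dsnuo"? No
Is rotation = No


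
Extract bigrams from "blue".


Word: "blue" (length 4)
Number of bigrams = 4 - 2 + 1 = 3
  Position 0: "bl"
  Position 1: "lu"
  Position 2: "ue"
Bigrams = "bl", "lu", "ue"


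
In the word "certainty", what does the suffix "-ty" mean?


Suffix: -ty
As in: certainty -> certain + -ty
Meaning = quality of


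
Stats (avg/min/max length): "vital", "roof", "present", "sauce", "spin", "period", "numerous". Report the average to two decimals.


Lengths: "vital"=5, "roof"=4, "present"=7, "sauce"=5, "spin"=4, "period"=6, "numerous"=8
Sum = 39, Count = 7
Average = 39/7 = 5.57
= avg=5.57, min=4, max=8


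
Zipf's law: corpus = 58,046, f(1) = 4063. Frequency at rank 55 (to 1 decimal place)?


Zipf's law: f(r) = f(1) / r
f(1) = 4063
f(55) = 4063 / 55
= 73.9 occurrences


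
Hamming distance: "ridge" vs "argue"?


Comparing character by character (same length = 5):
  Pos 0: 'r' vs 'a' !=
  Pos 1: 'i' vs 'r' !=
  Pos 2: 'd' vs 'g' !=
  Pos 3: 'g' vs 'u' !=
  Pos 4: 'e' vs 'e' =
Hamming distance = 4


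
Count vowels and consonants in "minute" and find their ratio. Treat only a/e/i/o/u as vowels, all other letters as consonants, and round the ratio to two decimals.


Word: "minute"
Vowels (a,e,i,o,u): 3
Consonants: 3
Ratio = 3/3
= 1.00


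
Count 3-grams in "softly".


Word: "softly" (length 6)
Number of 3-grams = length - 3 + 1 = 6 - 3 + 1
= 4


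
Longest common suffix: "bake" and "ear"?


Word 1: "bake"
Word 2: "ear"
Comparing from end:
  Pos -1: 'e' != 'r' (stop)
LCS = "" (length 0)


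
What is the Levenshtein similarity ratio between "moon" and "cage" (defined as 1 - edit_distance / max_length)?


Word 1: "moon" (length 4)
Word 2: "cage" (length 4)
One optimal edit sequence:
  1. substitute 'm' -> 'c'  (+1)
  2. substitute 'o' -> 'a'  (+1)
  3. substitute 'o' -> 'g'  (+1)
  4. substitute 'n' -> 'e'  (+1)
Edit distance = 4
Max length = max(4, 4) = 4
Similarity = 1 - 4/4
= 0.0000


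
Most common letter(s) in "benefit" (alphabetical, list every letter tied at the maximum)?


Word: "benefit"
Letter counts:
  'b': 1
  'e': 2
  'f': 1
  'i': 1
  'n': 1
  't': 1
Maximum count = 2
Most frequent = 'e' (2 times each)


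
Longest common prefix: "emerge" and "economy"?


Word 1: "emerge"
Word 2: "economy"
Comparing from start:
  Pos 0: 'e' == 'e'
  Pos 1: 'm' != 'c' (stop)
LCP = "e" (length 1)


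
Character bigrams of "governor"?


Word: "governor" (length 8)
Number of bigrams = 8 - 2 + 1 = 7
  Position 0: "go"
  Position 1: "ov"
  Position 2: "ve"
  Position 3: "er"
  Position 4: "rn"
  Position 5: "no"
  Position 6: "or"
Bigrams = "go", "ov", "ve", "er", "rn", "no", "or"


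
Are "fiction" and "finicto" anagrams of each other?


Word 1: "fiction" → sorted: cfiinot
Word 2: "finicto" → sorted: cfiinot
Same letters? cfiinot == cfiinot
Anagram = Yes


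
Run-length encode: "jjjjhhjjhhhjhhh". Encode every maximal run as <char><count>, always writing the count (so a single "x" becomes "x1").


String: "jjjjhhjjhhhjhhh"
Scanning for consecutive runs:
  'j' x 4
  'h' x 2
  'j' x 2
  'h' x 3
  'j' x 1
  'h' x 3
RLE = "j4h2j2h3j1h3"


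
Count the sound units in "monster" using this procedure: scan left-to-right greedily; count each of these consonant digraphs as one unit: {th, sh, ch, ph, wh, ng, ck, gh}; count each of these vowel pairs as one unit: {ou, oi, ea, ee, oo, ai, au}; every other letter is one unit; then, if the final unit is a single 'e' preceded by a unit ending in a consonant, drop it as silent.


Word: "monster" (7 letters)
Left-to-right scan:
  1. 'm' (letter)
  2. 'o' (letter)
  3. 'n' (letter)
  4. 's' (letter)
  5. 't' (letter)
  6. 'e' (letter)
  7. 'r' (letter)
Units from scan: 7
Sound units = 7 units


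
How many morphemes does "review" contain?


Word: "review"
Morphemes: re- + view
Each morpheme carries meaning
= 2 morphemes


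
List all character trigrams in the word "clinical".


Word: "clinical" (length 8)
Number of trigrams = 8 - 3 + 1 = 6
  Position 0: "cli"
  Position 1: "lin"
  Position 2: "ini"
  Position 3: "nic"
  Position 4: "ica"
  Position 5: "cal"
Trigrams = "cli", "lin", "ini", "nic", "ica", "cal"


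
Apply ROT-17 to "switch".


Word: "switch"
Shift: 17
Each letter → (letter + shift) mod 26:
  's' (18) + 17 = 9 → 'j'
  'w' (22) + 17 = 13 → 'n'
  'i' (8) + 17 = 25 → 'z'
  't' (19) + 17 = 10 → 'k'
  'c' (2) + 17 = 19 → 't'
  'h' (7) + 17 = 24 → 'y'
Result = "jnzkty"


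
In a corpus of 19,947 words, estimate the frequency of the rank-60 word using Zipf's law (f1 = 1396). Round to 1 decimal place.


Zipf's law: f(r) = f(1) / r
f(1) = 1396
f(60) = 1396 / 60
= 23.3 occurrences


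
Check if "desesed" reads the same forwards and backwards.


Word: "desesed"
Reversed: "desesed"
Forward == Backward? desesed == desesed
Palindrome = Yes


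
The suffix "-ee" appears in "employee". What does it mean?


Suffix: -ee
As in: employee -> employ + -ee
Meaning = one who receives


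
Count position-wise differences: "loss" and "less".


Comparing character by character (same length = 4):
  Pos 0: 'l' vs 'l' =
  Pos 1: 'o' vs 'e' !=
  Pos 2: 's' vs 's' =
  Pos 3: 's' vs 's' =
Hamming distance = 1


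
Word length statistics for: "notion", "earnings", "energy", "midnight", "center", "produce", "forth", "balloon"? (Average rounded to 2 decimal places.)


Lengths: "notion"=6, "earnings"=8, "energy"=6, "midnight"=8, "center"=6, "produce"=7, "forth"=5, "balloon"=7
Sum = 53, Count = 8
Average = 53/8 = 6.63
= avg=6.63, min=5, max=8


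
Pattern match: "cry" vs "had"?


Pattern of "cry": [0, 1, 2]
Pattern of "had": [0, 1, 2]
Patterns match
Same pattern = Yes


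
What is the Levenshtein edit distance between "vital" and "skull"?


Word 1: "vital" (length 5)
Word 2: "skull" (length 5)
One optimal edit sequence (insert/delete/substitute each cost 1):
  1. substitute 'v' -> 's'  (+1)
  2. substitute 'i' -> 'k'  (+1)
  3. substitute 't' -> 'u'  (+1)
  4. substitute 'a' -> 'l'  (+1)
  5. keep 'l'
Total edit operations: 4
Edit distance = 4


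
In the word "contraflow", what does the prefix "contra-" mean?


Prefix: contra-
Example: contraflow = contra- + flow
Meaning = against


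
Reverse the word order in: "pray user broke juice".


Original: "pray user broke juice"
Words (1..n): pray | user | broke | juice
Reversed (n..1): juice | broke | user | pray
Result = "juice broke user pray"


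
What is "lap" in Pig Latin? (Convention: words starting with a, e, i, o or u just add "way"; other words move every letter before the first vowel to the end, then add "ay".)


Word: "lap"
Starts with consonant(s) → move to end, add 'ay'
Consonant cluster: "l"
Pig Latin = "aplay"


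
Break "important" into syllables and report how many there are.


Word: "important"
Syllable breakdown: im · por · tant
Counting: 3 parts
= 3 syllables


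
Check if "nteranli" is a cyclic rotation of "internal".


Word: "internal", Candidate: "nteranli"
Method: check if candidate is substring of word+word
"internalinternal" contains "nteranli"? No
Is rotation = No


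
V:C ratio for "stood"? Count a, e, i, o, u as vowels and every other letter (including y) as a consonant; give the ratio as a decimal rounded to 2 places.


Word: "stood"
Vowels (a,e,i,o,u): 2
Consonants: 3
Ratio = 2/3
= 0.67


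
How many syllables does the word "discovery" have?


Word: "discovery"
Syllable breakdown: dis / cov / er / y
Counting: 4 parts
= 4 syllables


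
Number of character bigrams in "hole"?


Word: "hole" (length 4)
Number of 2-grams = length - 2 + 1 = 4 - 2 + 1
= 3


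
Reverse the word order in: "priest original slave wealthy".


Original: "priest original slave wealthy"
Words (1..n): priest | original | slave | wealthy
Reversed (n..1): wealthy | slave | original | priest
Result = "wealthy slave original priest"


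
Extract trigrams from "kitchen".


Word: "kitchen" (length 7)
Number of trigrams = 7 - 3 + 1 = 5
  Position 0: "kit"
  Position 1: "itc"
  Position 2: "tch"
  Position 3: "che"
  Position 4: "hen"
Trigrams = "kit", "itc", "tch", "che", "hen"


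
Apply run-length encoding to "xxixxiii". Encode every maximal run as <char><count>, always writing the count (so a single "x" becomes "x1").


String: "xxixxiii"
Scanning for consecutive runs:
  'x' x 2
  'i' x 1
  'x' x 2
  'i' x 3
RLE = "x2i1x2i3"
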